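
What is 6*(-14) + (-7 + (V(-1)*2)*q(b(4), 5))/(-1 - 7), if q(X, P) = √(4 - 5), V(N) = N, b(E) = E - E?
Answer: -665/8 + I/4 ≈ -83.125 + 0.25*I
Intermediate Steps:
b(E) = 0
q(X, P) = I (q(X, P) = √(-1) = I)
6*(-14) + (-7 + (V(-1)*2)*q(b(4), 5))/(-1 - 7) = 6*(-14) + (-7 + (-1*2)*I)/(-1 - 7) = -84 + (-7 - 2*I)/(-8) = -84 + (-7 - 2*I)*(-⅛) = -84 + (7/8 + I/4) = -665/8 + I/4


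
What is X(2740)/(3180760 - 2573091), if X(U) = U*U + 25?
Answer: 7507625/607669 ≈ 12.355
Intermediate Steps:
X(U) = 25 + U² (X(U) = U² + 25 = 25 + U²)
X(2740)/(3180760 - 2573091) = (25 + 2740²)/(3180760 - 2573091) = (25 + 7507600)/607669 = 7507625*(1/607669) = 7507625/607669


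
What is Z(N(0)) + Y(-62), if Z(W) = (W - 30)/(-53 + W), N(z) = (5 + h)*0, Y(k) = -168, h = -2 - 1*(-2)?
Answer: -8874/53 ≈ -167.43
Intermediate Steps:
h = 0 (h = -2 + 2 = 0)
N(z) = 0 (N(z) = (5 + 0)*0 = 5*0 = 0)
Z(W) = (-30 + W)/(-53 + W)
Z(N(0)) + Y(-62) = (-30 + 0)/(-53 + 0) - 168 = -30/(-53) - 168 = -1/53*(-30) - 168 = 30/53 - 168 = -8874/53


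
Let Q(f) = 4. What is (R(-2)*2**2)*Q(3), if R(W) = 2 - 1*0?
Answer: 32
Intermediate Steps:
R(W) = 2 (R(W) = 2 + 0 = 2)
(R(-2)*2**2)*Q(3) = (2*2**2)*4 = (2*4)*4 = 8*4 = 32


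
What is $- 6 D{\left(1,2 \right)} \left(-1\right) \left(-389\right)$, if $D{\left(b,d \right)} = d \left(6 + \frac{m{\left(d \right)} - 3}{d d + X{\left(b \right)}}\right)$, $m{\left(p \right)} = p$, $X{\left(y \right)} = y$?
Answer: $- \frac{135372}{5} \approx -27074.0$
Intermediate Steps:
$D{\left(b,d \right)} = d \left(6 + \frac{-3 + d}{b + d^{2}}\right)$ ($D{\left(b,d \right)} = d \left(6 + \frac{d - 3}{d d + b}\right) = d \left(6 + \frac{-3 + d}{d^{2} + b}\right) = d \left(6 + \frac{-3 + d}{b + d^{2}}\right)$)
$- 6 D{\left(1,2 \right)} \left(-1\right) \left(-389\right) = - 6 \frac{2 \left(-3 + 2 + 6 \cdot 1 + 6 \cdot 2^{2}\right)}{1 + 2^{2}} \left(-1\right) \left(-389\right) = - 6 \frac{2 \left(-3 + 2 + 6 + 6 \cdot 4\right)}{1 + 4} \left(-1\right) \left(-389\right) = - 6 \frac{2 \left(-3 + 2 + 6 + 24\right)}{5} \left(-1\right) \left(-389\right) = - 6 \cdot 2 \cdot \frac{1}{5} \cdot 29 \left(-1\right) \left(-389\right) = \left(-6\right) \frac{58}{5} \left(-1\right) \left(-389\right) = \left(- \frac{348}{5}\right) \left(-1\right) \left(-389\right) = \frac{348}{5} \left(-389\right) = - \frac{135372}{5}$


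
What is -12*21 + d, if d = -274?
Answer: -526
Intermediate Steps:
-12*21 + d = -12*21 - 274 = -252 - 274 = -526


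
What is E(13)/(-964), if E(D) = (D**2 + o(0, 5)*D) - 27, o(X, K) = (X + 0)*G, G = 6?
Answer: -71/482 ≈ -0.14730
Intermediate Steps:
o(X, K) = 6*X (o(X, K) = (X + 0)*6 = X*6 = 6*X)
E(D) = -27 + D**2 (E(D) = (D**2 + (6*0)*D) - 27 = (D**2 + 0*D) - 27 = (D**2 + 0) - 27 = D**2 - 27 = -27 + D**2)
E(13)/(-964) = (-27 + 13**2)/(-964) = (-27 + 169)*(-1/964) = 142*(-1/964) = -71/482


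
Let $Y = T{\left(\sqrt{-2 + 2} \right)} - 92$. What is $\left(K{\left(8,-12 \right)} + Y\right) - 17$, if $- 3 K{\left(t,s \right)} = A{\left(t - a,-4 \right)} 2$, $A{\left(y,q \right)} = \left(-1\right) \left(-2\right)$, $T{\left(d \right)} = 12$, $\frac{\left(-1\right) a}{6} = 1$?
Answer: $- \frac{295}{3} \approx -98.333$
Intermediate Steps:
$a = -6$ ($a = \left(-6\right) 1 = -6$)
$A{\left(y,q \right)} = 2$
$K{\left(t,s \right)} = - \frac{4}{3}$ ($K{\left(t,s \right)} = - \frac{2 \cdot 2}{3} = \left(- \frac{1}{3}\right) 4 = - \frac{4}{3}$)
$Y = -80$ ($Y = 12 - 92 = -80$)
$\left(K{\left(8,-12 \right)} + Y\right) - 17 = \left(- \frac{4}{3} - 80\right) - 17 = - \frac{244}{3} - 17 = - \frac{295}{3}$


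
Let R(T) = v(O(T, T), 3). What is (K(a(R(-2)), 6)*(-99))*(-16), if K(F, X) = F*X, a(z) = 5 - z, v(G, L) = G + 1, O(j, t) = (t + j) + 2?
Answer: 57024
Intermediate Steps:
O(j, t) = 2 + j + t (O(j, t) = (j + t) + 2 = 2 + j + t)
v(G, L) = 1 + G
R(T) = 3 + 2*T (R(T) = 1 + (2 + T + T) = 1 + (2 + 2*T) = 3 + 2*T)
(K(a(R(-2)), 6)*(-99))*(-16) = (((5 - (3 + 2*(-2)))*6)*(-99))*(-16) = (((5 - (3 - 4))*6)*(-99))*(-16) = (((5 - 1*(-1))*6)*(-99))*(-16) = (((5 + 1)*6)*(-99))*(-16) = ((6*6)*(-99))*(-16) = (36*(-99))*(-16) = -3564*(-16) = 57024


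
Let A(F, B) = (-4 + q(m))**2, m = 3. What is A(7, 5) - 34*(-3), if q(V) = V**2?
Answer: 127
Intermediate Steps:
A(F, B) = 25 (A(F, B) = (-4 + 3**2)**2 = (-4 + 9)**2 = 5**2 = 25)
A(7, 5) - 34*(-3) = 25 - 34*(-3) = 25 + 102 = 127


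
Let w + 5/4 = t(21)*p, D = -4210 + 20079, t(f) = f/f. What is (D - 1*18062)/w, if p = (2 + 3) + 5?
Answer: -8772/35 ≈ -250.63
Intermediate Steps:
t(f) = 1
D = 15869
p = 10 (p = 5 + 5 = 10)
w = 35/4 (w = -5/4 + 1*10 = -5/4 + 10 = 35/4 ≈ 8.7500)
(D - 1*18062)/w = (15869 - 1*18062)/(35/4) = (15869 - 18062)*(4/35) = -2193*4/35 = -8772/35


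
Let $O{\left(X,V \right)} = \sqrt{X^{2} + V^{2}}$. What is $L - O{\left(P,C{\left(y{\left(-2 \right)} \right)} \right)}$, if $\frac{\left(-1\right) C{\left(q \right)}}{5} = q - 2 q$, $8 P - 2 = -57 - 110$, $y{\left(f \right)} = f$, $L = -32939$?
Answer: $-32939 - \frac{5 \sqrt{1345}}{8} \approx -32962.0$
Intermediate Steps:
$P = - \frac{165}{8}$ ($P = \frac{1}{4} + \frac{-57 - 110}{8} = \frac{1}{4} + \frac{1}{8} \left(-167\right) = \frac{1}{4} - \frac{167}{8} = - \frac{165}{8} \approx -20.625$)
$C{\left(q \right)} = 5 q$ ($C{\left(q \right)} = - 5 \left(q - 2 q\right) = - 5 \left(- q\right) = 5 q$)
$O{\left(X,V \right)} = \sqrt{V^{2} + X^{2}}$
$L - O{\left(P,C{\left(y{\left(-2 \right)} \right)} \right)} = -32939 - \sqrt{\left(5 \left(-2\right)\right)^{2} + \left(- \frac{165}{8}\right)^{2}} = -32939 - \sqrt{\left(-10\right)^{2} + \frac{27225}{64}} = -32939 - \sqrt{100 + \frac{27225}{64}} = -32939 - \sqrt{\frac{33625}{64}} = -32939 - \frac{5 \sqrt{1345}}{8}$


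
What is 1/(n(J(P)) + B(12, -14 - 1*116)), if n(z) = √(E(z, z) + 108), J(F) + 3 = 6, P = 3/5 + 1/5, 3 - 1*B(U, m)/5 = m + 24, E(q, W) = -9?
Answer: 545/296926 - 3*√11/296926 ≈ 0.0018020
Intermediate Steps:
B(U, m) = -105 - 5*m (B(U, m) = 15 - 5*(m + 24) = 15 - 5*(24 + m) = 15 + (-120 - 5*m) = -105 - 5*m)
P = ⅘ (P = 3*(⅕) + 1*(⅕) = ⅗ + ⅕ = ⅘ ≈ 0.80000)
J(F) = 3 (J(F) = -3 + 6 = 3)
n(z) = 3*√11 (n(z) = √(-9 + 108) = √99 = 3*√11)
1/(n(J(P)) + B(12, -14 - 1*116)) = 1/(3*√11 + (-105 - 5*(-14 - 1*116))) = 1/(3*√11 + (-105 - 5*(-14 - 116))) = 1/(3*√11 + (-105 - 5*(-130))) = 1/(3*√11 + (-105 + 650)) = 1/(3*√11 + 545) = 1/(545 + 3*√11)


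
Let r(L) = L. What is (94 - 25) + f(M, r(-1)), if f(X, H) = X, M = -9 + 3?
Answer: 63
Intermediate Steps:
M = -6
(94 - 25) + f(M, r(-1)) = (94 - 25) - 6 = 69 - 6 = 63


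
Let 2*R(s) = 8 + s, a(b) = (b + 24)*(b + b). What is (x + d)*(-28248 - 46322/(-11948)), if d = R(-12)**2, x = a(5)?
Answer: -24803367477/2987 ≈ -8.3038e+6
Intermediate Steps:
a(b) = 2*b*(24 + b) (a(b) = (24 + b)*(2*b) = 2*b*(24 + b))
R(s) = 4 + s/2 (R(s) = (8 + s)/2 = 4 + s/2)
x = 290 (x = 2*5*(24 + 5) = 2*5*29 = 290)
d = 4 (d = (4 + (1/2)*(-12))**2 = (4 - 6)**2 = (-2)**2 = 4)
(x + d)*(-28248 - 46322/(-11948)) = (290 + 4)*(-28248 - 46322/(-11948)) = 294*(-28248 - 46322*(-1/11948)) = 294*(-28248 + 23161/5974) = 294*(-168730391/5974) = -24803367477/2987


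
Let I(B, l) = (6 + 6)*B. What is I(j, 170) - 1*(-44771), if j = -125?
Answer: 43271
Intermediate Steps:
I(B, l) = 12*B
I(j, 170) - 1*(-44771) = 12*(-125) - 1*(-44771) = -1500 + 44771 = 43271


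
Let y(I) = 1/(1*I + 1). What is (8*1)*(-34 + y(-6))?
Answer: -1368/5 ≈ -273.60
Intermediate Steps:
y(I) = 1/(1 + I) (y(I) = 1/(I + 1) = 1/(1 + I))
(8*1)*(-34 + y(-6)) = (8*1)*(-34 + 1/(1 - 6)) = 8*(-34 + 1/(-5)) = 8*(-34 - ⅕) = 8*(-171/5) = -1368/5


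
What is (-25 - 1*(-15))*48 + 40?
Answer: -440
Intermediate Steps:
(-25 - 1*(-15))*48 + 40 = (-25 + 15)*48 + 40 = -10*48 + 40 = -480 + 40 = -440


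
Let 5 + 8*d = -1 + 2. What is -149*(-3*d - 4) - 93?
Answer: 559/2 ≈ 279.50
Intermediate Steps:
d = -1/2 (d = -5/8 + (-1 + 2)/8 = -5/8 + (1/8)*1 = -5/8 + 1/8 = -1/2 ≈ -0.50000)
-149*(-3*d - 4) - 93 = -149*(-3*(-1/2) - 4) - 93 = -149*(3/2 - 4) - 93 = -149*(-5/2) - 93 = 745/2 - 93 = 559/2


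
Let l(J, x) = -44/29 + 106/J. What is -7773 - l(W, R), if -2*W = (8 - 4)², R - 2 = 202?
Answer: -899955/116 ≈ -7758.2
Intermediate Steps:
R = 204 (R = 2 + 202 = 204)
W = -8 (W = -(8 - 4)²/2 = -½*4² = -½*16 = -8)
l(J, x) = -44/29 + 106/J (l(J, x) = -44*1/29 + 106/J = -44/29 + 106/J)
-7773 - l(W, R) = -7773 - (-44/29 + 106/(-8)) = -7773 - (-44/29 + 106*(-⅛)) = -7773 - (-44/29 - 53/4) = -7773 - 1*(-1713/116) = -7773 + 1713/116 = -899955/116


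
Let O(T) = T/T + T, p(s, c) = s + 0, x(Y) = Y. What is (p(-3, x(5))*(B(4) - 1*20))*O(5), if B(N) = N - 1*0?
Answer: 288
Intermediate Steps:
p(s, c) = s
O(T) = 1 + T
B(N) = N (B(N) = N + 0 = N)
(p(-3, x(5))*(B(4) - 1*20))*O(5) = (-3*(4 - 1*20))*(1 + 5) = -3*(4 - 20)*6 = -3*(-16)*6 = 48*6 = 288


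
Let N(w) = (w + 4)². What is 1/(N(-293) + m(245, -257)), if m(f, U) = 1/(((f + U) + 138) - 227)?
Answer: 101/8435620 ≈ 1.1973e-5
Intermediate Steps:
m(f, U) = 1/(-89 + U + f) (m(f, U) = 1/(((U + f) + 138) - 227) = 1/((138 + U + f) - 227) = 1/(-89 + U + f))
N(w) = (4 + w)²
1/(N(-293) + m(245, -257)) = 1/((4 - 293)² + 1/(-89 - 257 + 245)) = 1/((-289)² + 1/(-101)) = 1/(83521 - 1/101) = 1/(8435620/101) = 101/8435620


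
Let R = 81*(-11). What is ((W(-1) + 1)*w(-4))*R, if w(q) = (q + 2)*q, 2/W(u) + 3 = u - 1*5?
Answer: -5544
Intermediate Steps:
R = -891
W(u) = 2/(-8 + u) (W(u) = 2/(-3 + (u - 1*5)) = 2/(-3 + (u - 5)) = 2/(-3 + (-5 + u)) = 2/(-8 + u))
w(q) = q*(2 + q) (w(q) = (2 + q)*q = q*(2 + q))
((W(-1) + 1)*w(-4))*R = ((2/(-8 - 1) + 1)*(-4*(2 - 4)))*(-891) = ((2/(-9) + 1)*(-4*(-2)))*(-891) = ((2*(-1/9) + 1)*8)*(-891) = ((-2/9 + 1)*8)*(-891) = ((7/9)*8)*(-891) = (56/9)*(-891) = -5544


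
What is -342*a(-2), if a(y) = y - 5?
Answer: 2394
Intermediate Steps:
a(y) = -5 + y
-342*a(-2) = -342*(-5 - 2) = -342*(-7) = 2394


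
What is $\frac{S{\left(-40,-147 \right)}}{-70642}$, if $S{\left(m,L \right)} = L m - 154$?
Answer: $- \frac{2863}{35321} \approx -0.081057$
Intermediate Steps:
$S{\left(m,L \right)} = -154 + L m$
$\frac{S{\left(-40,-147 \right)}}{-70642} = \frac{-154 - -5880}{-70642} = \left(-154 + 5880\right) \left(- \frac{1}{70642}\right) = 5726 \left(- \frac{1}{70642}\right) = - \frac{2863}{35321}$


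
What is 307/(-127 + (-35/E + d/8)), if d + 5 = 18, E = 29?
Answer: -71224/29367 ≈ -2.4253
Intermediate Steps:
d = 13 (d = -5 + 18 = 13)
307/(-127 + (-35/E + d/8)) = 307/(-127 + (-35/29 + 13/8)) = 307/(-127 + 97/232) = 307/(-29367/232) = 307*(-232/29367) = -71224/29367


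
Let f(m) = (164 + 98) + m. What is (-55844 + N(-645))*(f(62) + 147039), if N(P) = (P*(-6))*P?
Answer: -376069491822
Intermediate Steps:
f(m) = 262 + m
N(P) = -6*P² (N(P) = (-6*P)*P = -6*P²)
(-55844 + N(-645))*(f(62) + 147039) = (-55844 - 6*(-645)²)*((262 + 62) + 147039) = (-55844 - 6*416025)*(324 + 147039) = (-55844 - 2496150)*147363 = -2551994*147363 = -376069491822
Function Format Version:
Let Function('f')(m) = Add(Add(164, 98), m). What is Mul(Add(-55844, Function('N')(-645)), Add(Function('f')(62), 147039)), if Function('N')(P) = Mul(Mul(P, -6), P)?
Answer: -376069491822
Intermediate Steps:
Function('f')(m) = Add(262, m)
Function('N')(P) = Mul(-6, Pow(P, 2)) (Function('N')(P) = Mul(Mul(-6, P), P) = Mul(-6, Pow(P, 2)))
Mul(Add(-55844, Function('N')(-645)), Add(Function('f')(62), 147039)) = Mul(Add(-55844, Mul(-6, Pow(-645, 2))), Add(Add(262, 62), 147039)) = Mul(Add(-55844, Mul(-6, 416025)), Add(324, 147039)) = Mul(Add(-55844, -2496150), 147363) = Mul(-2551994, 147363) = -376069491822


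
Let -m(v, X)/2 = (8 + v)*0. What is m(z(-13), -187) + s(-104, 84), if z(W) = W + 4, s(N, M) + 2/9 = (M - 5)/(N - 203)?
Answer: -1325/2763 ≈ -0.47955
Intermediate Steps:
s(N, M) = -2/9 + (-5 + M)/(-203 + N) (s(N, M) = -2/9 + (M - 5)/(N - 203) = -2/9 + (-5 + M)/(-203 + N))
z(W) = 4 + W
m(v, X) = 0 (m(v, X) = -2*(8 + v)*0 = -2*0 = 0)
m(z(-13), -187) + s(-104, 84) = 0 + (361 - 2*(-104) + 9*84)/(9*(-203 - 104)) = 0 + (⅑)*(361 + 208 + 756)/(-307) = 0 + (⅑)*(-1/307)*1325 = 0 - 1325/2763 = -1325/2763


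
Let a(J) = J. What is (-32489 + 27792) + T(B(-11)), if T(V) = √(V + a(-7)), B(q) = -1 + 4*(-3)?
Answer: -4697 + 2*I*√5 ≈ -4697.0 + 4.4721*I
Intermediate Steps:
B(q) = -13 (B(q) = -1 - 12 = -13)
T(V) = √(-7 + V) (T(V) = √(V - 7) = √(-7 + V))
(-32489 + 27792) + T(B(-11)) = (-32489 + 27792) + √(-7 - 13) = -4697 + √(-20) = -4697 + 2*I*√5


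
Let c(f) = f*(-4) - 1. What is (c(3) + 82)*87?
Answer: 6003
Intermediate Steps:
c(f) = -1 - 4*f (c(f) = -4*f - 1 = -1 - 4*f)
(c(3) + 82)*87 = ((-1 - 4*3) + 82)*87 = ((-1 - 12) + 82)*87 = (-13 + 82)*87 = 69*87 = 6003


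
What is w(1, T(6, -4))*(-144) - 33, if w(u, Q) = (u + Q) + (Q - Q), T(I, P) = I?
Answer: -1041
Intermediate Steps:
w(u, Q) = Q + u (w(u, Q) = (Q + u) + 0 = Q + u)
w(1, T(6, -4))*(-144) - 33 = (6 + 1)*(-144) - 33 = 7*(-144) - 33 = -1008 - 33 = -1041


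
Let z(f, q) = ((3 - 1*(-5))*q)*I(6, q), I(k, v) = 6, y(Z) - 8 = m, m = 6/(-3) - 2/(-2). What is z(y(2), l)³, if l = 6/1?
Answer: 23887872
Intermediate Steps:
m = -1 (m = 6*(-⅓) - 2*(-½) = -2 + 1 = -1)
y(Z) = 7 (y(Z) = 8 - 1 = 7)
l = 6 (l = 6*1 = 6)
z(f, q) = 48*q (z(f, q) = ((3 - 1*(-5))*q)*6 = ((3 + 5)*q)*6 = (8*q)*6 = 48*q)
z(y(2), l)³ = (48*6)³ = 288³ = 23887872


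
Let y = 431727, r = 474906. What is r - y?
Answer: 43179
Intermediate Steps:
r - y = 474906 - 1*431727 = 474906 - 431727 = 43179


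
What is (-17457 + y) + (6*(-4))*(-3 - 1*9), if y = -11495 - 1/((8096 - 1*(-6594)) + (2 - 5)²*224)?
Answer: -478860785/16706 ≈ -28664.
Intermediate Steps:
y = -192035471/16706 (y = -11495 - 1/((8096 + 6594) + (-3)²*224) = -11495 - 1/(14690 + 9*224) = -11495 - 1/(14690 + 2016) = -11495 - 1/16706 = -192035471/16706 ≈ -11495.)
(-17457 + y) + (6*(-4))*(-3 - 1*9) = (-17457 - 192035471/16706) + (6*(-4))*(-3 - 1*9) = -483672113/16706 - 24*(-3 - 9) = -483672113/16706 - 24*(-12) = -483672113/16706 + 288 = -478860785/16706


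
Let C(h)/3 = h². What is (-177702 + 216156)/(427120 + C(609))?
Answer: 38454/1539763 ≈ 0.024974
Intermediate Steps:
C(h) = 3*h²
(-177702 + 216156)/(427120 + C(609)) = (-177702 + 216156)/(427120 + 3*609²) = 38454/(427120 + 3*370881) = 38454/(427120 + 1112643) = 38454/1539763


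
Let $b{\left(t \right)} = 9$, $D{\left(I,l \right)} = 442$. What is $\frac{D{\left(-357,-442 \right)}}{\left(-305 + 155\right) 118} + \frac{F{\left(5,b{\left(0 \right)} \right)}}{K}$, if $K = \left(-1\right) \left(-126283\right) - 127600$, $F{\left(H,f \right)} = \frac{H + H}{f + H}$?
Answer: $- \frac{693883}{27196050} \approx -0.025514$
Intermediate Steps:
$F{\left(H,f \right)} = \frac{2 H}{H + f}$
$K = -1317$ ($K = 126283 - 127600 = -1317$)
$\frac{D{\left(-357,-442 \right)}}{\left(-305 + 155\right) 118} + \frac{F{\left(5,b{\left(0 \right)} \right)}}{K} = \frac{442}{\left(-305 + 155\right) 118} + \frac{2 \cdot 5 \frac{1}{5 + 9}}{-1317} = \frac{442}{\left(-150\right) 118} + 2 \cdot 5 \cdot \frac{1}{14} \left(- \frac{1}{1317}\right) = \frac{442}{-17700} + 2 \cdot 5 \cdot \frac{1}{14} \left(- \frac{1}{1317}\right) = 442 \left(- \frac{1}{17700}\right) + \frac{5}{7} \left(- \frac{1}{1317}\right) = - \frac{221}{8850} - \frac{5}{9219} = - \frac{693883}{27196050}$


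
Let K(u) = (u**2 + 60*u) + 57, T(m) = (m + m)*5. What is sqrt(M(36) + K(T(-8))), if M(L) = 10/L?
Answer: sqrt(59662)/6 ≈ 40.710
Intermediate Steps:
T(m) = 10*m (T(m) = (2*m)*5 = 10*m)
K(u) = 57 + u**2 + 60*u
sqrt(M(36) + K(T(-8))) = sqrt(10/36 + (57 + (10*(-8))**2 + 60*(10*(-8)))) = sqrt(10*(1/36) + (57 + (-80)**2 + 60*(-80))) = sqrt(5/18 + (57 + 6400 - 4800)) = sqrt(5/18 + 1657) = sqrt(29831/18) = sqrt(59662)/6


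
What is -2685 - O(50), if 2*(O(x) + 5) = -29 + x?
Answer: -5381/2 ≈ -2690.5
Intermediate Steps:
O(x) = -39/2 + x/2 (O(x) = -5 + (-29 + x)/2 = -5 + (-29/2 + x/2) = -39/2 + x/2)
-2685 - O(50) = -2685 - (-39/2 + (1/2)*50) = -2685 - (-39/2 + 25) = -2685 - 1*11/2 = -2685 - 11/2 = -5381/2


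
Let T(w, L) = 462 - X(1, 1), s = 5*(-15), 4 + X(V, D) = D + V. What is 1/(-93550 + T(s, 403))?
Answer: -1/93086 ≈ -1.0743e-5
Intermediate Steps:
X(V, D) = -4 + D + V (X(V, D) = -4 + (D + V) = -4 + D + V)
s = -75
T(w, L) = 464 (T(w, L) = 462 - (-4 + 1 + 1) = 462 - 1*(-2) = 462 + 2 = 464)
1/(-93550 + T(s, 403)) = 1/(-93550 + 464) = 1/(-93086) = -1/93086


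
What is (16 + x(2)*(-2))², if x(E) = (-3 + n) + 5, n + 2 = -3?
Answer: 484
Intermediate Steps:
n = -5 (n = -2 - 3 = -5)
x(E) = -3 (x(E) = (-3 - 5) + 5 = -8 + 5 = -3)
(16 + x(2)*(-2))² = (16 - 3*(-2))² = (16 + 6)² = 22² = 484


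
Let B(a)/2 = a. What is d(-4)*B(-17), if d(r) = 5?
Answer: -170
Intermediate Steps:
B(a) = 2*a
d(-4)*B(-17) = 5*(2*(-17)) = 5*(-34) = -170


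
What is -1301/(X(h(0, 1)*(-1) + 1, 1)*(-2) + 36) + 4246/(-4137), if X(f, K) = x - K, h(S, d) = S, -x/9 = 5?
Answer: -5925725/529536 ≈ -11.190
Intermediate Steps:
x = -45 (x = -9*5 = -45)
X(f, K) = -45 - K
-1301/(X(h(0, 1)*(-1) + 1, 1)*(-2) + 36) + 4246/(-4137) = -1301/((-45 - 1*1)*(-2) + 36) + 4246/(-4137) = -1301/((-45 - 1)*(-2) + 36) + 4246*(-1/4137) = -1301/(-46*(-2) + 36) - 4246/4137 = -1301/(92 + 36) - 4246/4137 = -1301/128 - 4246/4137 = -5925725/529536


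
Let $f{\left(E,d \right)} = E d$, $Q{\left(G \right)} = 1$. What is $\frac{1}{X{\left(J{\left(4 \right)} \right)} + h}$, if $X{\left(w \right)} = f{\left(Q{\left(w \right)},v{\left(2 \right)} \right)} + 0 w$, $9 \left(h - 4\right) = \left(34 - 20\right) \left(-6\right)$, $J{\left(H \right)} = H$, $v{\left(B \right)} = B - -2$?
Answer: $- \frac{3}{4} \approx -0.75$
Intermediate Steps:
$v{\left(B \right)} = 2 + B$ ($v{\left(B \right)} = B + 2 = 2 + B$)
$h = - \frac{16}{3}$ ($h = 4 + \frac{\left(34 - 20\right) \left(-6\right)}{9} = 4 + \frac{14 \left(-6\right)}{9} = 4 + \frac{1}{9} \left(-84\right) = 4 - \frac{28}{3} = - \frac{16}{3} \approx -5.3333$)
$X{\left(w \right)} = 4$ ($X{\left(w \right)} = 1 \left(2 + 2\right) + 0 w = 1 \cdot 4 + 0 = 4 + 0 = 4$)
$\frac{1}{X{\left(J{\left(4 \right)} \right)} + h} = \frac{1}{4 - \frac{16}{3}} = \frac{1}{- \frac{4}{3}} = - \frac{3}{4}$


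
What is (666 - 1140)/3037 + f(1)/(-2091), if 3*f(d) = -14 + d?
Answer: -2933921/19051101 ≈ -0.15400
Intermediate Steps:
f(d) = -14/3 + d/3 (f(d) = (-14 + d)/3 = -14/3 + d/3)
(666 - 1140)/3037 + f(1)/(-2091) = (666 - 1140)/3037 + (-14/3 + (⅓)*1)/(-2091) = -474*1/3037 + (-14/3 + ⅓)*(-1/2091) = -474/3037 - 13/3*(-1/2091) = -474/3037 + 13/6273 = -2933921/19051101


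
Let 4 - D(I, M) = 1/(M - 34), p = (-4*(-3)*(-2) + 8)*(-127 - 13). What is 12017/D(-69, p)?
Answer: 26509502/8823 ≈ 3004.6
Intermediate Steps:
p = 2240 (p = (12*(-2) + 8)*(-140) = (-24 + 8)*(-140) = -16*(-140) = 2240)
D(I, M) = 4 - 1/(-34 + M) (D(I, M) = 4 - 1/(M - 34) = 4 - 1/(-34 + M))
12017/D(-69, p) = 12017/(((-137 + 4*2240)/(-34 + 2240))) = 12017/(((-137 + 8960)/2206)) = 12017/(((1/2206)*8823)) = 12017/(8823/2206) = 12017*(2206/8823) = 26509502/8823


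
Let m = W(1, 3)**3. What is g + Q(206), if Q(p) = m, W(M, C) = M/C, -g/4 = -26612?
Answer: 2874097/27 ≈ 1.0645e+5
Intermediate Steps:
g = 106448 (g = -4*(-26612) = 106448)
m = 1/27 (m = (1/3)**3 = 1/27 ≈ 0.037037)
Q(p) = 1/27
g + Q(206) = 106448 + 1/27 = 2874097/27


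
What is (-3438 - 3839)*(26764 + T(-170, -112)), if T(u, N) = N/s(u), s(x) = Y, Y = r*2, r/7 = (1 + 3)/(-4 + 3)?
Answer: -194776182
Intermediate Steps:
r = -28 (r = 7*((1 + 3)/(-4 + 3)) = 7*(4/(-1)) = 7*(4*(-1)) = 7*(-4) = -28)
Y = -56 (Y = -28*2 = -56)
s(x) = -56
T(u, N) = -N/56 (T(u, N) = N/(-56) = N*(-1/56) = -N/56)
(-3438 - 3839)*(26764 + T(-170, -112)) = (-3438 - 3839)*(26764 - 1/56*(-112)) = -7277*(26764 + 2) = -7277*26766 = -194776182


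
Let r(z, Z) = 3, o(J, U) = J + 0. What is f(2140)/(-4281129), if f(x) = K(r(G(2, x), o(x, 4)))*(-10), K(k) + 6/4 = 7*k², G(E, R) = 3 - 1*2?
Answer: 205/1427043 ≈ 0.00014365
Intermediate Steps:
G(E, R) = 1 (G(E, R) = 3 - 2 = 1)
o(J, U) = J
K(k) = -3/2 + 7*k²
f(x) = -615 (f(x) = (-3/2 + 7*3²)*(-10) = (-3/2 + 7*9)*(-10) = (-3/2 + 63)*(-10) = (123/2)*(-10) = -615)
f(2140)/(-4281129) = -615/(-4281129) = -615*(-1/4281129) = 205/1427043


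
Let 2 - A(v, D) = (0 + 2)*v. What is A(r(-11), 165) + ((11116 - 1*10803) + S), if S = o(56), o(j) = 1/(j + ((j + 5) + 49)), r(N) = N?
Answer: 55943/166 ≈ 337.01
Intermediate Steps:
o(j) = 1/(54 + 2*j) (o(j) = 1/(j + ((5 + j) + 49)) = 1/(j + (54 + j)) = 1/(54 + 2*j))
A(v, D) = 2 - 2*v (A(v, D) = 2 - (0 + 2)*v = 2 - 2*v)
S = 1/166 (S = 1/(2*(27 + 56)) = (½)/83 = (½)*(1/83) = 1/166 ≈ 0.0060241)
A(r(-11), 165) + ((11116 - 1*10803) + S) = (2 - 2*(-11)) + ((11116 - 1*10803) + 1/166) = (2 + 22) + ((11116 - 10803) + 1/166) = 24 + (313 + 1/166) = 24 + 51959/166 = 55943/166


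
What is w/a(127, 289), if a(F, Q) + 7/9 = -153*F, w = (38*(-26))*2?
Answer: 8892/87443 ≈ 0.10169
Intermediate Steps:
w = -1976 (w = -988*2 = -1976)
a(F, Q) = -7/9 - 153*F
w/a(127, 289) = -1976/(-7/9 - 153*127) = -1976/(-7/9 - 19431) = -1976/(-174886/9) = -1976*(-9/174886) = 8892/87443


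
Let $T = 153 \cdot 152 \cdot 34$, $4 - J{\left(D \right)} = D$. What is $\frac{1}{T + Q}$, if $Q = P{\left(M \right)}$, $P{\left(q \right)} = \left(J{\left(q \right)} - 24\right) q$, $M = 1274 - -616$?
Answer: $- \frac{1}{2819196} \approx -3.5471 \cdot 10^{-7}$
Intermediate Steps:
$J{\left(D \right)} = 4 - D$
$M = 1890$ ($M = 1274 + 616 = 1890$)
$P{\left(q \right)} = q \left(-20 - q\right)$ ($P{\left(q \right)} = \left(\left(4 - q\right) - 24\right) q = \left(-20 - q\right) q = q \left(-20 - q\right)$)
$Q = -3609900$ ($Q = \left(-1\right) 1890 \left(20 + 1890\right) = \left(-1\right) 1890 \cdot 1910 = -3609900$)
$T = 790704$ ($T = 23256 \cdot 34 = 790704$)
$\frac{1}{T + Q} = \frac{1}{790704 - 3609900} = \frac{1}{-2819196} = - \frac{1}{2819196}$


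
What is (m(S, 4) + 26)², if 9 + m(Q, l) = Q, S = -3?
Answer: 196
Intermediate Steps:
m(Q, l) = -9 + Q
(m(S, 4) + 26)² = ((-9 - 3) + 26)² = (-12 + 26)² = 14² = 196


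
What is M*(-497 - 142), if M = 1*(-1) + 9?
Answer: -5112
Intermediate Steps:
M = 8 (M = -1 + 9 = 8)
M*(-497 - 142) = 8*(-497 - 142) = 8*(-639) = -5112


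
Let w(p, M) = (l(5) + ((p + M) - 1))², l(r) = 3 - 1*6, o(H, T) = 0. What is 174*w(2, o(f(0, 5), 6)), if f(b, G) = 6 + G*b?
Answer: 696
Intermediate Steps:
l(r) = -3 (l(r) = 3 - 6 = -3)
w(p, M) = (-4 + M + p)² (w(p, M) = (-3 + ((p + M) - 1))² = (-3 + ((M + p) - 1))² = (-3 + (-1 + M + p))² = (-4 + M + p)²)
174*w(2, o(f(0, 5), 6)) = 174*(-4 + 0 + 2)² = 174*(-2)² = 174*4 = 696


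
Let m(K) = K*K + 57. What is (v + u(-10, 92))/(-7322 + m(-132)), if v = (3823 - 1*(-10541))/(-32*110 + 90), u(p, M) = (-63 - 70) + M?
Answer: -11071/2488955 ≈ -0.0044480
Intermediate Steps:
u(p, M) = -133 + M
m(K) = 57 + K² (m(K) = K² + 57 = 57 + K²)
v = -1026/245 (v = (3823 + 10541)/(-3520 + 90) = 14364/(-3430) = 14364*(-1/3430) = -1026/245 ≈ -4.1878)
(v + u(-10, 92))/(-7322 + m(-132)) = (-1026/245 + (-133 + 92))/(-7322 + (57 + (-132)²)) = (-1026/245 - 41)/(-7322 + (57 + 17424)) = -11071/(245*(-7322 + 17481)) = -11071/245/10159 = -11071/245*1/10159 = -11071/2488955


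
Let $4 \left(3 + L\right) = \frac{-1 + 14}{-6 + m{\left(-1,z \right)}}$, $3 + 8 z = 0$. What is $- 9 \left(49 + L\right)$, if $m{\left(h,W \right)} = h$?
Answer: $- \frac{11475}{28} \approx -409.82$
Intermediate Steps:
$z = - \frac{3}{8}$ ($z = - \frac{3}{8} + \frac{1}{8} \cdot 0 = - \frac{3}{8} + 0 = - \frac{3}{8} \approx -0.375$)
$L = - \frac{97}{28}$ ($L = -3 + \frac{\left(-1 + 14\right) \frac{1}{-6 - 1}}{4} = -3 + \frac{13 \frac{1}{-7}}{4} = -3 + \frac{13 \left(- \frac{1}{7}\right)}{4} = -3 + \frac{1}{4} \left(- \frac{13}{7}\right) = -3 - \frac{13}{28} = - \frac{97}{28} \approx -3.4643$)
$- 9 \left(49 + L\right) = - 9 \left(49 - \frac{97}{28}\right) = \left(-9\right) \frac{1275}{28} = - \frac{11475}{28}$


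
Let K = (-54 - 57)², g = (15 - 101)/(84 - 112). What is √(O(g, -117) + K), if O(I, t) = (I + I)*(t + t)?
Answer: 3*√59255/7 ≈ 104.32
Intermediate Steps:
g = 43/14 (g = -86/(-28) = -86*(-1/28) = 43/14 ≈ 3.0714)
O(I, t) = 4*I*t (O(I, t) = (2*I)*(2*t) = 4*I*t)
K = 12321 (K = (-111)² = 12321)
√(O(g, -117) + K) = √(4*(43/14)*(-117) + 12321) = √(-10062/7 + 12321) = √(76185/7) = 3*√59255/7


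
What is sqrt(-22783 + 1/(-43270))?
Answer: I*sqrt(42656449183970)/43270 ≈ 150.94*I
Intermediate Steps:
sqrt(-22783 + 1/(-43270)) = sqrt(-22783 - 1/43270) = sqrt(-985820411/43270) = I*sqrt(42656449183970)/43270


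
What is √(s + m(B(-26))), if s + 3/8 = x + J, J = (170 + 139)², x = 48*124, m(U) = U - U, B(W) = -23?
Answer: √1622922/4 ≈ 318.48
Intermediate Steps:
m(U) = 0
x = 5952
J = 95481 (J = 309² = 95481)
s = 811461/8 (s = -3/8 + (5952 + 95481) = -3/8 + 101433 = 811461/8 ≈ 1.0143e+5)
√(s + m(B(-26))) = √(811461/8 + 0) = √(811461/8) = √1622922/4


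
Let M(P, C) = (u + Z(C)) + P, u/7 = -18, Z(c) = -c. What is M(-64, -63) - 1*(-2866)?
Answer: 2739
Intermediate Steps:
u = -126 (u = 7*(-18) = -126)
M(P, C) = -126 + P - C (M(P, C) = (-126 - C) + P = -126 + P - C)
M(-64, -63) - 1*(-2866) = (-126 - 64 - 1*(-63)) - 1*(-2866) = (-126 - 64 + 63) + 2866 = -127 + 2866 = 2739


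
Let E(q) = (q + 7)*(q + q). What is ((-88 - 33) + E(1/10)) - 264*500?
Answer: -6605979/50 ≈ -1.3212e+5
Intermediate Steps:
E(q) = 2*q*(7 + q) (E(q) = (7 + q)*(2*q) = 2*q*(7 + q))
((-88 - 33) + E(1/10)) - 264*500 = ((-88 - 33) + 2*(7 + 1/10)/10) - 264*500 = (-121 + 2*(⅒)*(7 + ⅒)) - 132000 = (-121 + 2*(⅒)*(71/10)) - 132000 = (-121 + 71/50) - 132000 = -5979/50 - 132000 = -6605979/50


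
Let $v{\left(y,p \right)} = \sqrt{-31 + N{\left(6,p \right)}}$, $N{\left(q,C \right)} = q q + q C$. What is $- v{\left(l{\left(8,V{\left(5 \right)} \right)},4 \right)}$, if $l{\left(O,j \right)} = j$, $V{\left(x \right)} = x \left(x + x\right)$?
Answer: $- \sqrt{29} \approx -5.3852$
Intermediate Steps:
$V{\left(x \right)} = 2 x^{2}$ ($V{\left(x \right)} = x 2 x = 2 x^{2}$)
$N{\left(q,C \right)} = q^{2} + C q$
$v{\left(y,p \right)} = \sqrt{5 + 6 p}$ ($v{\left(y,p \right)} = \sqrt{-31 + 6 \left(p + 6\right)} = \sqrt{-31 + 6 \left(6 + p\right)} = \sqrt{-31 + \left(36 + 6 p\right)} = \sqrt{5 + 6 p}$)
$- v{\left(l{\left(8,V{\left(5 \right)} \right)},4 \right)} = - \sqrt{5 + 6 \cdot 4} = - \sqrt{5 + 24} = - \sqrt{29}$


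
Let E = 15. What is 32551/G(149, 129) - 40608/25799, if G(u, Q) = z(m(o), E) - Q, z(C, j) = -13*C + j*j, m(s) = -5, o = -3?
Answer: 833245361/4153639 ≈ 200.61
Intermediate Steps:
z(C, j) = j**2 - 13*C (z(C, j) = -13*C + j**2 = j**2 - 13*C)
G(u, Q) = 290 - Q (G(u, Q) = (15**2 - 13*(-5)) - Q = (225 + 65) - Q = 290 - Q)
32551/G(149, 129) - 40608/25799 = 32551/(290 - 1*129) - 40608/25799 = 32551/(290 - 129) - 40608*1/25799 = 32551/161 - 40608/25799 = 833245361/4153639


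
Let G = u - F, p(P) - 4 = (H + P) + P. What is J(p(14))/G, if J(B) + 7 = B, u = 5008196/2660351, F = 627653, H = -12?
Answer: -34584563/1669772278007 ≈ -2.0712e-5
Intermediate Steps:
p(P) = -8 + 2*P (p(P) = 4 + ((-12 + P) + P) = 4 + (-12 + 2*P) = -8 + 2*P)
u = 5008196/2660351 (u = 5008196*(1/2660351) = 5008196/2660351 ≈ 1.8825)
J(B) = -7 + B
G = -1669772278007/2660351 (G = 5008196/2660351 - 1*627653 = 5008196/2660351 - 627653 = -1669772278007/2660351 ≈ -6.2765e+5)
J(p(14))/G = (-7 + (-8 + 2*14))/(-1669772278007/2660351) = (-7 + (-8 + 28))*(-2660351/1669772278007) = (-7 + 20)*(-2660351/1669772278007) = 13*(-2660351/1669772278007) = -34584563/1669772278007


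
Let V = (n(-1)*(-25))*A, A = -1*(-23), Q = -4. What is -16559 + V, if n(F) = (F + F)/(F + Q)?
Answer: -16789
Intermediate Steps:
n(F) = 2*F/(-4 + F) (n(F) = (F + F)/(F - 4) = (2*F)/(-4 + F) = 2*F/(-4 + F))
A = 23
V = -230 (V = ((2*(-1)/(-4 - 1))*(-25))*23 = ((2*(-1)/(-5))*(-25))*23 = ((2*(-1)*(-⅕))*(-25))*23 = ((⅖)*(-25))*23 = -10*23 = -230)
-16559 + V = -16559 - 230 = -16789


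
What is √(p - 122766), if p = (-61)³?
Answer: I*√349747 ≈ 591.39*I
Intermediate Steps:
p = -226981
√(p - 122766) = √(-226981 - 122766) = √(-349747) = I*√349747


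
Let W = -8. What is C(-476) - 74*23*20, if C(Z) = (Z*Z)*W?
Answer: -1846648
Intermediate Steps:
C(Z) = -8*Z**2 (C(Z) = (Z*Z)*(-8) = Z**2*(-8) = -8*Z**2)
C(-476) - 74*23*20 = -8*(-476)**2 - 74*23*20 = -8*226576 - 1702*20 = -1812608 - 34040 = -1846648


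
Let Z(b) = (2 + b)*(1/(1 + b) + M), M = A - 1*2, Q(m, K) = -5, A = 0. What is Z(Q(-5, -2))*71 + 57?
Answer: 2145/4 ≈ 536.25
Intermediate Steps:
M = -2 (M = 0 - 1*2 = 0 - 2 = -2)
Z(b) = (-2 + 1/(1 + b))*(2 + b) (Z(b) = (2 + b)*(1/(1 + b) - 2) = (2 + b)*(-2 + 1/(1 + b)) = (-2 + 1/(1 + b))*(2 + b))
Z(Q(-5, -2))*71 + 57 = ((-2 - 5*(-5) - 2*(-5)**2)/(1 - 5))*71 + 57 = ((-2 + 25 - 2*25)/(-4))*71 + 57 = -(-2 + 25 - 50)/4*71 + 57 = -1/4*(-27)*71 + 57 = (27/4)*71 + 57 = 1917/4 + 57 = 2145/4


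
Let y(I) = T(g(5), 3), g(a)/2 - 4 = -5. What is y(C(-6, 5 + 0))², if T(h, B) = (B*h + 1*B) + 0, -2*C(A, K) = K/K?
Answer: 9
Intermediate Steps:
g(a) = -2 (g(a) = 8 + 2*(-5) = 8 - 10 = -2)
C(A, K) = -½ (C(A, K) = -K/(2*K) = -½*1 = -½)
T(h, B) = B + B*h (T(h, B) = (B*h + B) + 0 = (B + B*h) + 0 = B + B*h)
y(I) = -3 (y(I) = 3*(1 - 2) = 3*(-1) = -3)
y(C(-6, 5 + 0))² = (-3)² = 9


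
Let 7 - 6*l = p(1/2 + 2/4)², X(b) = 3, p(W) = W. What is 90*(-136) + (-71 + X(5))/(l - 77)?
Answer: -232543/19 ≈ -12239.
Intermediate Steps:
l = 1 (l = 7/6 - (1/2 + 2/4)²/6 = 7/6 - (1*(½) + 2*(¼))²/6 = 7/6 - (½ + ½)²/6 = 7/6 - ⅙*1² = 7/6 - ⅙*1 = 7/6 - ⅙ = 1)
90*(-136) + (-71 + X(5))/(l - 77) = 90*(-136) + (-71 + 3)/(1 - 77) = -12240 - 68/(-76) = -12240 - 68*(-1/76) = -12240 + 17/19 = -232543/19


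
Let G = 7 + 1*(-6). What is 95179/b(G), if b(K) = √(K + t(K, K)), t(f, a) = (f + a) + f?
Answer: 95179/2 ≈ 47590.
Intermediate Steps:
G = 1 (G = 7 - 6 = 1)
t(f, a) = a + 2*f (t(f, a) = (a + f) + f = a + 2*f)
b(K) = 2*√K (b(K) = √(K + (K + 2*K)) = √(K + 3*K) = √(4*K) = 2*√K)
95179/b(G) = 95179/((2*√1)) = 95179/((2*1)) = 95179/2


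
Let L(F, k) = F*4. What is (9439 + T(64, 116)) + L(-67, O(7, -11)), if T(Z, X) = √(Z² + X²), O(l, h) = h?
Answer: 9171 + 4*√1097 ≈ 9303.5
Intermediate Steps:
L(F, k) = 4*F
T(Z, X) = √(X² + Z²)
(9439 + T(64, 116)) + L(-67, O(7, -11)) = (9439 + √(116² + 64²)) + 4*(-67) = (9439 + √(13456 + 4096)) - 268 = (9439 + √17552) - 268 = (9439 + 4*√1097) - 268 = 9171 + 4*√1097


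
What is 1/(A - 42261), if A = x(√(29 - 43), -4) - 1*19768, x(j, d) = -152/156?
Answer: -39/2419169 ≈ -1.6121e-5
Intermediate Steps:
x(j, d) = -38/39 (x(j, d) = -152*1/156 = -38/39)
A = -770990/39 (A = -38/39 - 1*19768 = -38/39 - 19768 = -770990/39 ≈ -19769.)
1/(A - 42261) = 1/(-770990/39 - 42261) = 1/(-2419169/39) = -39/2419169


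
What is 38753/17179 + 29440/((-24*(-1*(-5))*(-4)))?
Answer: 3277195/51537 ≈ 63.589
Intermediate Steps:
38753/17179 + 29440/((-24*(-1*(-5))*(-4))) = 38753*(1/17179) + 29440/((-120*(-4))) = 38753/17179 + 29440/((-24*(-20))) = 38753/17179 + 29440/480 = 38753/17179 + 29440*(1/480) = 38753/17179 + 184/3 = 3277195/51537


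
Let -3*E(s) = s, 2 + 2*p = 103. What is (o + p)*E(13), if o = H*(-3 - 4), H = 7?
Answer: -13/2 ≈ -6.5000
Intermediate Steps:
p = 101/2 (p = -1 + (½)*103 = -1 + 103/2 = 101/2 ≈ 50.500)
E(s) = -s/3
o = -49 (o = 7*(-3 - 4) = 7*(-7) = -49)
(o + p)*E(13) = (-49 + 101/2)*(-⅓*13) = (3/2)*(-13/3) = -13/2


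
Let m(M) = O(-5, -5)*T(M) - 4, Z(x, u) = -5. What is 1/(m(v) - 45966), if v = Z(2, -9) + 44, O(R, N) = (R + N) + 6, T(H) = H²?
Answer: -1/52054 ≈ -1.9211e-5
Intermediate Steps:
O(R, N) = 6 + N + R (O(R, N) = (N + R) + 6 = 6 + N + R)
v = 39 (v = -5 + 44 = 39)
m(M) = -4 - 4*M² (m(M) = (6 - 5 - 5)*M² - 4 = -4*M² - 4 = -4 - 4*M²)
1/(m(v) - 45966) = 1/((-4 - 4*39²) - 45966) = 1/((-4 - 4*1521) - 45966) = 1/((-4 - 6084) - 45966) = 1/(-6088 - 45966) = 1/(-52054) = -1/52054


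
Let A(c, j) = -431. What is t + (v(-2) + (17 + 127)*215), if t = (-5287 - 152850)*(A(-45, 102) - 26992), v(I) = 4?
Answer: 4336621915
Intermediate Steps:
t = 4336590951 (t = (-5287 - 152850)*(-431 - 26992) = -158137*(-27423) = 4336590951)
t + (v(-2) + (17 + 127)*215) = 4336590951 + (4 + (17 + 127)*215) = 4336590951 + (4 + 144*215) = 4336590951 + (4 + 30960) = 4336590951 + 30964 = 4336621915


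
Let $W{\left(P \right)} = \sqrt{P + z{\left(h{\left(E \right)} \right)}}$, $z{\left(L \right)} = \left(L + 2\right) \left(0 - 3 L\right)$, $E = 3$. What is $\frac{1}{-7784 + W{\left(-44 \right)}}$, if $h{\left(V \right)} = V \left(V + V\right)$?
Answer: $- \frac{1946}{15147945} - \frac{i \sqrt{281}}{30295890} \approx -0.00012847 - 5.5331 \cdot 10^{-7} i$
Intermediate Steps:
$h{\left(V \right)} = 2 V^{2}$ ($h{\left(V \right)} = V 2 V = 2 V^{2}$)
$z{\left(L \right)} = - 3 L \left(2 + L\right)$ ($z{\left(L \right)} = \left(2 + L\right) \left(- 3 L\right) = - 3 L \left(2 + L\right)$)
$W{\left(P \right)} = \sqrt{-1080 + P}$ ($W{\left(P \right)} = \sqrt{P - 3 \cdot 2 \cdot 3^{2} \left(2 + 2 \cdot 3^{2}\right)} = \sqrt{P - 3 \cdot 2 \cdot 9 \left(2 + 2 \cdot 9\right)} = \sqrt{P - 54 \left(2 + 18\right)} = \sqrt{P - 54 \cdot 20} = \sqrt{P - 1080} = \sqrt{-1080 + P}$)
$\frac{1}{-7784 + W{\left(-44 \right)}} = \frac{1}{-7784 + \sqrt{-1080 - 44}} = \frac{1}{-7784 + \sqrt{-1124}} = \frac{1}{-7784 + 2 i \sqrt{281}}$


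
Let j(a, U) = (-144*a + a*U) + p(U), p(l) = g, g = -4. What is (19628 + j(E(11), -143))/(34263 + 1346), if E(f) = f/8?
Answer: 153835/284872 ≈ 0.54001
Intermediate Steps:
p(l) = -4
E(f) = f/8 (E(f) = f*(⅛) = f/8)
j(a, U) = -4 - 144*a + U*a (j(a, U) = (-144*a + a*U) - 4 = (-144*a + U*a) - 4 = -4 - 144*a + U*a)
(19628 + j(E(11), -143))/(34263 + 1346) = (19628 + (-4 - 18*11 - 143*11/8))/(34263 + 1346) = (19628 + (-4 - 144*11/8 - 143*11/8))/35609 = (19628 + (-4 - 198 - 1573/8))*(1/35609) = (19628 - 3189/8)*(1/35609) = (153835/8)*(1/35609) = 153835/284872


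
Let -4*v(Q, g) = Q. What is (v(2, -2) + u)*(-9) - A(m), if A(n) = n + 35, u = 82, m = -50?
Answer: -1437/2 ≈ -718.50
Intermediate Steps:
v(Q, g) = -Q/4
A(n) = 35 + n
(v(2, -2) + u)*(-9) - A(m) = (-1/4*2 + 82)*(-9) - (35 - 50) = (-1/2 + 82)*(-9) - 1*(-15) = (163/2)*(-9) + 15 = -1467/2 + 15 = -1437/2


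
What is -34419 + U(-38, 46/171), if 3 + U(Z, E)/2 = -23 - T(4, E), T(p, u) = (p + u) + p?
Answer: -5897369/171 ≈ -34488.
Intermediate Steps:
T(p, u) = u + 2*p
U(Z, E) = -68 - 2*E (U(Z, E) = -6 + 2*(-23 - (E + 2*4)) = -6 + 2*(-23 - (E + 8)) = -6 + 2*(-23 - (8 + E)) = -6 + 2*(-23 + (-8 - E)) = -6 + 2*(-31 - E) = -6 + (-62 - 2*E) = -68 - 2*E)
-34419 + U(-38, 46/171) = -34419 + (-68 - 92/171) = -34419 - 11720/171 = -5897369/171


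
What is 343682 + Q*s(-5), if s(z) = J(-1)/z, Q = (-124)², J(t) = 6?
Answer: 1626154/5 ≈ 3.2523e+5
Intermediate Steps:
Q = 15376
s(z) = 6/z
343682 + Q*s(-5) = 343682 + 15376*(6/(-5)) = 343682 + 15376*(6*(-⅕)) = 343682 + 15376*(-6/5) = 343682 - 92256/5 = 1626154/5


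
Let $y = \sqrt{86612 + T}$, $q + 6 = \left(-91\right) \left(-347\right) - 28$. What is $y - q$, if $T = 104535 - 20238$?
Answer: $-31543 + \sqrt{170909} \approx -31130.0$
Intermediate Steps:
$T = 84297$ ($T = 104535 - 20238 = 84297$)
$q = 31543$ ($q = -6 - -31549 = -6 + \left(31577 - 28\right) = -6 + 31549 = 31543$)
$y = \sqrt{170909}$ ($y = \sqrt{86612 + 84297} = \sqrt{170909} \approx 413.41$)
$y - q = \sqrt{170909} - 31543 = -31543 + \sqrt{170909}$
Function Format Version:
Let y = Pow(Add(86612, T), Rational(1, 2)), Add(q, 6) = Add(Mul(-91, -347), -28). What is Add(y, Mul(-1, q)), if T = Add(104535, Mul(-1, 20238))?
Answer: Add(-31543, Pow(170909, Rational(1, 2))) ≈ -31130.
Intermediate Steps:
T = 84297 (T = Add(104535, -20238) = 84297)
q = 31543 (q = Add(-6, Add(Mul(-91, -347), -28)) = Add(-6, Add(31577, -28)) = Add(-6, 31549) = 31543)
y = Pow(170909, Rational(1, 2)) (y = Pow(Add(86612, 84297), Rational(1, 2)) = Pow(170909, Rational(1, 2)) ≈ 413.41)
Add(y, Mul(-1, q)) = Add(Pow(170909, Rational(1, 2)), Mul(-1, 31543)) = Add(Pow(170909, Rational(1, 2)), -31543) = Add(-31543, Pow(170909, Rational(1, 2)))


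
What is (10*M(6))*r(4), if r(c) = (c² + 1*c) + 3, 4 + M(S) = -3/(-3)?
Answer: -690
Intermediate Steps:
M(S) = -3 (M(S) = -4 - 3/(-3) = -4 - 3*(-⅓) = -4 + 1 = -3)
r(c) = 3 + c + c² (r(c) = (c² + c) + 3 = (c + c²) + 3 = 3 + c + c²)
(10*M(6))*r(4) = (10*(-3))*(3 + 4 + 4²) = -30*(3 + 4 + 16) = -30*23 = -690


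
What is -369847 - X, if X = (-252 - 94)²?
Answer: -489563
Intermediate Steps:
X = 119716 (X = (-346)² = 119716)
-369847 - X = -369847 - 1*119716 = -369847 - 119716 = -489563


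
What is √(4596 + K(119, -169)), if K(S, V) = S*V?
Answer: I*√15515 ≈ 124.56*I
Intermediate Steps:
√(4596 + K(119, -169)) = √(4596 + 119*(-169)) = √(4596 - 20111) = √(-15515) = I*√15515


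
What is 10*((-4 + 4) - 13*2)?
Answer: -260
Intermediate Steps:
10*((-4 + 4) - 13*2) = 10*(0 - 26) = 10*(-26) = -260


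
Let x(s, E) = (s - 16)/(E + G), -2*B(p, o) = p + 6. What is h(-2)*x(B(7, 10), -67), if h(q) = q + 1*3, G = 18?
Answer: 45/98 ≈ 0.45918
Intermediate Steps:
B(p, o) = -3 - p/2 (B(p, o) = -(p + 6)/2 = -(6 + p)/2 = -3 - p/2)
x(s, E) = (-16 + s)/(18 + E) (x(s, E) = (s - 16)/(E + 18) = (-16 + s)/(18 + E))
h(q) = 3 + q (h(q) = q + 3 = 3 + q)
h(-2)*x(B(7, 10), -67) = (3 - 2)*((-16 + (-3 - ½*7))/(18 - 67)) = 1*((-16 + (-3 - 7/2))/(-49)) = 1*(-(-16 - 13/2)/49) = 1*(-1/49*(-45/2)) = 1*(45/98) = 45/98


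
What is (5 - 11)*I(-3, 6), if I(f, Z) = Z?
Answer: -36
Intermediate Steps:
(5 - 11)*I(-3, 6) = (5 - 11)*6 = -6*6 = -36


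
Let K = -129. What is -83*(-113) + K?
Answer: 9250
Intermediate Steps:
-83*(-113) + K = -83*(-113) - 129 = 9379 - 129 = 9250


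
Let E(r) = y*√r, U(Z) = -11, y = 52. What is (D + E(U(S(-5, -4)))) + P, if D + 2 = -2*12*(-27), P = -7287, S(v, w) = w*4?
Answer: -6641 + 52*I*√11 ≈ -6641.0 + 172.46*I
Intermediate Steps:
S(v, w) = 4*w
E(r) = 52*√r
D = 646 (D = -2 - 2*12*(-27) = -2 - 24*(-27) = -2 + 648 = 646)
(D + E(U(S(-5, -4)))) + P = (646 + 52*√(-11)) - 7287 = (646 + 52*(I*√11)) - 7287 = (646 + 52*I*√11) - 7287 = -6641 + 52*I*√11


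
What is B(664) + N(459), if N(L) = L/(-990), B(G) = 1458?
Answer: 160329/110 ≈ 1457.5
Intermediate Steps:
N(L) = -L/990 (N(L) = L*(-1/990) = -L/990)
B(664) + N(459) = 1458 - 1/990*459 = 1458 - 51/110 = 160329/110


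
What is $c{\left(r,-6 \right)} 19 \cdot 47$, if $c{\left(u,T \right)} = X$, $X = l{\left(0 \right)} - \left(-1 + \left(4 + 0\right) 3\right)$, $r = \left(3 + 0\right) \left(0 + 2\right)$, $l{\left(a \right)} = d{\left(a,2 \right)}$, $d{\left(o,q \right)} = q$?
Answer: $-8037$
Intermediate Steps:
$l{\left(a \right)} = 2$
$r = 6$ ($r = 3 \cdot 2 = 6$)
$X = -9$ ($X = 2 - \left(-1 + \left(4 + 0\right) 3\right) = 2 - \left(-1 + 4 \cdot 3\right) = 2 - \left(-1 + 12\right) = 2 - 11 = -9$)
$c{\left(u,T \right)} = -9$
$c{\left(r,-6 \right)} 19 \cdot 47 = \left(-9\right) 19 \cdot 47 = \left(-171\right) 47 = -8037$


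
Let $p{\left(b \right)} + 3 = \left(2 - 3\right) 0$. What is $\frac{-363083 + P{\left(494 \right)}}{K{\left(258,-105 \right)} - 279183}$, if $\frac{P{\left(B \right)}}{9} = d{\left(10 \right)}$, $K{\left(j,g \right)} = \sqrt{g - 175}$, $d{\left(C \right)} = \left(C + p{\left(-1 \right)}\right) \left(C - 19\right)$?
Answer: $\frac{101524897950}{77943147769} + \frac{727300 i \sqrt{70}}{77943147769} \approx 1.3026 + 7.807 \cdot 10^{-5} i$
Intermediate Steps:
$p{\left(b \right)} = -3$ ($p{\left(b \right)} = -3 + \left(2 - 3\right) 0 = -3 - 0 = -3 + 0 = -3$)
$d{\left(C \right)} = \left(-19 + C\right) \left(-3 + C\right)$ ($d{\left(C \right)} = \left(C - 3\right) \left(C - 19\right) = \left(-3 + C\right) \left(-19 + C\right) = \left(-19 + C\right) \left(-3 + C\right)$)
$K{\left(j,g \right)} = \sqrt{-175 + g}$
$P{\left(B \right)} = -567$ ($P{\left(B \right)} = 9 \left(57 + 10^{2} - 220\right) = 9 \left(57 + 100 - 220\right) = 9 \left(-63\right) = -567$)
$\frac{-363083 + P{\left(494 \right)}}{K{\left(258,-105 \right)} - 279183} = \frac{-363083 - 567}{\sqrt{-175 - 105} - 279183} = - \frac{363650}{\sqrt{-280} - 279183} = - \frac{363650}{2 i \sqrt{70} - 279183} = - \frac{363650}{-279183 + 2 i \sqrt{70}}$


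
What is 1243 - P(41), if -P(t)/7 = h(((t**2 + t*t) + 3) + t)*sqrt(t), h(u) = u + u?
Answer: 1243 + 47684*sqrt(41) ≈ 3.0657e+5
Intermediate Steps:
h(u) = 2*u
P(t) = -7*sqrt(t)*(6 + 2*t + 4*t**2) (P(t) = -7*2*(((t**2 + t*t) + 3) + t)*sqrt(t) = -7*2*(((t**2 + t**2) + 3) + t)*sqrt(t) = -7*2*((2*t**2 + 3) + t)*sqrt(t) = -7*2*((3 + 2*t**2) + t)*sqrt(t) = -7*2*(3 + t + 2*t**2)*sqrt(t) = -7*(6 + 2*t + 4*t**2)*sqrt(t) = -7*sqrt(t)*(6 + 2*t + 4*t**2))
1243 - P(41) = 1243 - 14*sqrt(41)*(-3 - 1*41 - 2*41**2) = 1243 - 14*sqrt(41)*(-3 - 41 - 2*1681) = 1243 - 14*sqrt(41)*(-3 - 41 - 3362) = 1243 - 14*sqrt(41)*(-3406) = 1243 - (-47684)*sqrt(41) = 1243 + 47684*sqrt(41)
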